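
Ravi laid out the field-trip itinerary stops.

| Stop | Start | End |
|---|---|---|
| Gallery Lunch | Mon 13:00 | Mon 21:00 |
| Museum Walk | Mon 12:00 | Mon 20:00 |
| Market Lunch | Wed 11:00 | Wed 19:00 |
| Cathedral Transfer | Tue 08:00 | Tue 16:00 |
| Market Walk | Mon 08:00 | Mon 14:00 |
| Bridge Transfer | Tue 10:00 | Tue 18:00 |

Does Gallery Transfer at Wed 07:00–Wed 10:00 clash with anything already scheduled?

No — it doesn't clash with anything

Market Walk: ends Mon 14:00 at or before Gallery Transfer starts Wed 07:00 → clear.
Museum Walk: ends Mon 20:00 at or before Gallery Transfer starts Wed 07:00 → clear.
Gallery Lunch: ends Mon 21:00 at or before Gallery Transfer starts Wed 07:00 → clear.
Cathedral Transfer: ends Tue 16:00 at or before Gallery Transfer starts Wed 07:00 → clear.
Bridge Transfer: ends Tue 18:00 at or before Gallery Transfer starts Wed 07:00 → clear.
Market Lunch: starts Wed 11:00 at or after Gallery Transfer ends Wed 10:00 → clear.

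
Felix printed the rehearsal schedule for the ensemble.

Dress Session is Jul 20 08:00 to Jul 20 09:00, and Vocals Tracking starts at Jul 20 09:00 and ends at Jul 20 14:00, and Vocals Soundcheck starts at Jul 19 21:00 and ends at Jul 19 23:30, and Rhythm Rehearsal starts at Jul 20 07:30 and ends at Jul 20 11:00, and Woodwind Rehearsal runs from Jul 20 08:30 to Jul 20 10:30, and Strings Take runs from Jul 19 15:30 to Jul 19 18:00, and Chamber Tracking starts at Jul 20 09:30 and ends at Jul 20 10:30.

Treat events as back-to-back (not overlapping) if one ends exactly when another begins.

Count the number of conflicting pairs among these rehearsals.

8

Two intervals overlap when each starts before the other ends.
Sorted by start: Strings Take, Vocals Soundcheck, Rhythm Rehearsal, Dress Session, Woodwind Rehearsal, Vocals Tracking, Chamber Tracking.
Vocals Soundcheck starts after Strings Take ends, so Strings Take has no further overlaps.
Rhythm Rehearsal starts after Vocals Soundcheck ends, so Vocals Soundcheck has no further overlaps.
Dress Session starts before Rhythm Rehearsal ends → Rhythm Rehearsal and Dress Session overlap.
Woodwind Rehearsal starts before Rhythm Rehearsal ends → Rhythm Rehearsal and Woodwind Rehearsal overlap.
Vocals Tracking starts before Rhythm Rehearsal ends → Rhythm Rehearsal and Vocals Tracking overlap.
Chamber Tracking starts before Rhythm Rehearsal ends → Rhythm Rehearsal and Chamber Tracking overlap.
Woodwind Rehearsal starts before Dress Session ends → Dress Session and Woodwind Rehearsal overlap.
Vocals Tracking starts exactly when Dress Session ends (back-to-back, no overlap), so Dress Session has no further overlaps.
Vocals Tracking starts before Woodwind Rehearsal ends → Woodwind Rehearsal and Vocals Tracking overlap.
Chamber Tracking starts before Woodwind Rehearsal ends → Woodwind Rehearsal and Chamber Tracking overlap.
Chamber Tracking starts before Vocals Tracking ends → Vocals Tracking and Chamber Tracking overlap.
Overlapping pairs: Chamber Tracking & Rhythm Rehearsal, Chamber Tracking & Vocals Tracking, Chamber Tracking & Woodwind Rehearsal, Dress Session & Rhythm Rehearsal, Dress Session & Woodwind Rehearsal, Rhythm Rehearsal & Vocals Tracking, Rhythm Rehearsal & Woodwind Rehearsal, Vocals Tracking & Woodwind Rehearsal — 8 in total.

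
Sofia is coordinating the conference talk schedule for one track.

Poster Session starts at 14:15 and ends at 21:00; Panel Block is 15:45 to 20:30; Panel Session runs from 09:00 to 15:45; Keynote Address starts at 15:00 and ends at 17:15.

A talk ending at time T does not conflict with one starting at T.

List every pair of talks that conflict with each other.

Check each pair: they overlap iff neither finishes before the other starts.
Sorted by start: Panel Session, Poster Session, Keynote Address, Panel Block.
Poster Session starts before Panel Session ends → Panel Session and Poster Session overlap.
Keynote Address starts before Panel Session ends → Panel Session and Keynote Address overlap.
Panel Block starts exactly when Panel Session ends (back-to-back, no overlap).
Keynote Address starts before Poster Session ends → Poster Session and Keynote Address overlap.
Panel Block starts before Poster Session ends → Poster Session and Panel Block overlap.
Panel Block starts before Keynote Address ends → Keynote Address and Panel Block overlap.

Keynote Address & Panel Block, Keynote Address & Panel Session, Keynote Address & Poster Session, Panel Block & Poster Session, Panel Session & Poster Session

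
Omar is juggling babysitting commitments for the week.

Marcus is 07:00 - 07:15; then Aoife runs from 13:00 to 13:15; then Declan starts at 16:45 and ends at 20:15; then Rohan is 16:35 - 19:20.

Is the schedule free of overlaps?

Sorted by start: Marcus, Aoife, Rohan, Declan.
Aoife starts after Marcus ends — done with Marcus.
Rohan starts after Aoife ends — done with Aoife.
Declan starts before Rohan ends → Rohan and Declan overlap.
That's a conflict, so the schedule is not conflict-free.

No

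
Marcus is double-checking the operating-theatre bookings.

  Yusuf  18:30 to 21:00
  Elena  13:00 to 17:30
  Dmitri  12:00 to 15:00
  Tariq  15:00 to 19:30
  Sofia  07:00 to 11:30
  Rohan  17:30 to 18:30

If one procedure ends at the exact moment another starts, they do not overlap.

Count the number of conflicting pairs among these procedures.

4

Check each pair: they overlap iff neither finishes before the other starts.
Sorted by start: Sofia, Dmitri, Elena, Tariq, Rohan, Yusuf.
Dmitri starts after Sofia ends, so nothing later overlaps Sofia either.
Elena starts before Dmitri ends → Dmitri and Elena overlap.
Tariq starts exactly when Dmitri ends (back-to-back, no overlap), so nothing later overlaps Dmitri either.
Tariq starts before Elena ends → Elena and Tariq overlap.
Rohan starts exactly when Elena ends (back-to-back, no overlap), so nothing later overlaps Elena either.
Rohan starts before Tariq ends → Tariq and Rohan overlap.
Yusuf starts before Tariq ends → Tariq and Yusuf overlap.
Yusuf starts exactly when Rohan ends (back-to-back, no overlap).
Overlapping pairs: Dmitri & Elena, Elena & Tariq, Rohan & Tariq, Tariq & Yusuf — 4 in total.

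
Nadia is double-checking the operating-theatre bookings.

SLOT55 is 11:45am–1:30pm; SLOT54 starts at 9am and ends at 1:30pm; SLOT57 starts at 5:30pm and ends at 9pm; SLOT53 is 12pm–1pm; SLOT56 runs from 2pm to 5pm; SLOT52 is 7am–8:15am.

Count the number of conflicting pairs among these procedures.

3

Sorted by start: SLOT52, SLOT54, SLOT55, SLOT53, SLOT56, SLOT57.
SLOT54 starts after SLOT52 ends, so nothing later overlaps SLOT52 either.
SLOT55 starts before SLOT54 ends → SLOT54 and SLOT55 overlap.
SLOT53 starts before SLOT54 ends → SLOT54 and SLOT53 overlap.
SLOT56 starts after SLOT54 ends, so nothing later overlaps SLOT54 either.
SLOT53 starts before SLOT55 ends → SLOT55 and SLOT53 overlap.
SLOT56 starts after SLOT55 ends, so nothing later overlaps SLOT55 either.
SLOT56 starts after SLOT53 ends, so nothing later overlaps SLOT53 either.
SLOT57 starts after SLOT56 ends.
Overlapping pairs: SLOT53 & SLOT54, SLOT53 & SLOT55, SLOT54 & SLOT55 — 3 in total.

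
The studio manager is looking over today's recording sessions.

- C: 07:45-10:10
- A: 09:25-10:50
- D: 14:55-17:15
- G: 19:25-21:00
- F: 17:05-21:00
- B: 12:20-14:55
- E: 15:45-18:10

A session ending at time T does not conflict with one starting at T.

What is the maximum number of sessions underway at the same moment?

Sweep the timeline, counting +1 at each start and −1 at each end (ends before starts at a tie):
07:45 start C → 1
09:25 start A → 2
10:10 end C → 1
10:50 end A → 0
12:20 start B → 1
14:55 end B → 0
14:55 start D → 1
15:45 start E → 2
17:05 start F → 3
17:15 end D → 2
18:10 end E → 1
19:25 start G → 2
21:00 end F → 1
21:00 end G → 0
Peak is 3, at 17:05 (D, E, F).

3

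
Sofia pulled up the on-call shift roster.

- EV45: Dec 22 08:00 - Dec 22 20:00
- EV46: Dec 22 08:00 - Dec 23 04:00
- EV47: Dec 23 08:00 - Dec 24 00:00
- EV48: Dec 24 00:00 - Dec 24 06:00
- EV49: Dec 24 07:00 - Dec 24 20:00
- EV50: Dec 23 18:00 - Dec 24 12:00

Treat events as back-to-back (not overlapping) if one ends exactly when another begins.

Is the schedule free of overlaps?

No

Sorted by start: EV45, EV46, EV47, EV50, EV48, EV49.
EV46 starts before EV45 ends → EV45 and EV46 overlap.
That's a conflict, so the schedule is not conflict-free.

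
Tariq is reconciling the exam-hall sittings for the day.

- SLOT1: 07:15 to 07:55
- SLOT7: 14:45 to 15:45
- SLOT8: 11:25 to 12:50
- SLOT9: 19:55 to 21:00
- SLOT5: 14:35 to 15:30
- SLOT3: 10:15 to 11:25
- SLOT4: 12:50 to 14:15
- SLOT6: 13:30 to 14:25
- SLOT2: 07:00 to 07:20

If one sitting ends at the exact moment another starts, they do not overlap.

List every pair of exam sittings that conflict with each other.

SLOT1 & SLOT2, SLOT4 & SLOT6, SLOT5 & SLOT7

Sorted by start: SLOT2, SLOT1, SLOT3, SLOT8, SLOT4, SLOT6, SLOT5, SLOT7, SLOT9.
SLOT1 starts before SLOT2 ends → SLOT2 and SLOT1 overlap.
SLOT3 starts after SLOT2 ends, so nothing later overlaps SLOT2 either.
SLOT3 starts after SLOT1 ends, so nothing later overlaps SLOT1 either.
SLOT8 starts exactly when SLOT3 ends (back-to-back, no overlap), so nothing later overlaps SLOT3 either.
SLOT4 starts exactly when SLOT8 ends (back-to-back, no overlap), so nothing later overlaps SLOT8 either.
SLOT6 starts before SLOT4 ends → SLOT4 and SLOT6 overlap.
SLOT5 starts after SLOT4 ends, so nothing later overlaps SLOT4 either.
SLOT5 starts after SLOT6 ends, so nothing later overlaps SLOT6 either.
SLOT7 starts before SLOT5 ends → SLOT5 and SLOT7 overlap.
SLOT9 starts after SLOT5 ends.
SLOT9 starts after SLOT7 ends.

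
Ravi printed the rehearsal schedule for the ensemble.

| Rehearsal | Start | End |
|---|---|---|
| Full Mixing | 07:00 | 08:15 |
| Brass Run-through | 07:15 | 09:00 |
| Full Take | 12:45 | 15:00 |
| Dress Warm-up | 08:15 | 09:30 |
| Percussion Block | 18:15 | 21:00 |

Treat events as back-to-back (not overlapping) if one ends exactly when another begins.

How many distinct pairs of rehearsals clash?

Sorted by start: Full Mixing, Brass Run-through, Dress Warm-up, Full Take, Percussion Block.
Brass Run-through starts before Full Mixing ends → Full Mixing and Brass Run-through overlap.
Dress Warm-up starts exactly when Full Mixing ends (back-to-back, no overlap); Full Mixing is clear from here.
Dress Warm-up starts before Brass Run-through ends → Brass Run-through and Dress Warm-up overlap.
Full Take starts after Brass Run-through ends; Brass Run-through is clear from here.
Full Take starts after Dress Warm-up ends; Dress Warm-up is clear from here.
Percussion Block starts after Full Take ends.
Overlapping pairs: Brass Run-through & Dress Warm-up, Brass Run-through & Full Mixing — 2 in total.

2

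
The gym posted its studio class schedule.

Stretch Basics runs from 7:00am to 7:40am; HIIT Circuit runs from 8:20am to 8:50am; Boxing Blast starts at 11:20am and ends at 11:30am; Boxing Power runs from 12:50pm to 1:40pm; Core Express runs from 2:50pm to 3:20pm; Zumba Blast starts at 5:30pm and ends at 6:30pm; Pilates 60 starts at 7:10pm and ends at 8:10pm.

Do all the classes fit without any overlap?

Sorted by start: Stretch Basics, HIIT Circuit, Boxing Blast, Boxing Power, Core Express, Zumba Blast, Pilates 60.
HIIT Circuit starts after Stretch Basics ends; Stretch Basics is clear from here.
Boxing Blast starts after HIIT Circuit ends; HIIT Circuit is clear from here.
Boxing Power starts after Boxing Blast ends; Boxing Blast is clear from here.
Core Express starts after Boxing Power ends; Boxing Power is clear from here.
Zumba Blast starts after Core Express ends; Core Express is clear from here.
Pilates 60 starts after Zumba Blast ends.
Every pair is clear; the schedule has no overlaps.

Yes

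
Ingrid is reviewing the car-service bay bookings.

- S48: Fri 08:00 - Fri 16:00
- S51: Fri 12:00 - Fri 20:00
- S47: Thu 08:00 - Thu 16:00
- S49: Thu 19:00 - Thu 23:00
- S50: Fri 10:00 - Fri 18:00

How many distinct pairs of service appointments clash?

Sorted by start: S47, S49, S48, S50, S51.
S49 starts after S47 ends, so nothing later overlaps S47 either.
S48 starts after S49 ends, so nothing later overlaps S49 either.
S50 starts before S48 ends → S48 and S50 overlap.
S51 starts before S48 ends → S48 and S51 overlap.
S51 starts before S50 ends → S50 and S51 overlap.
Overlapping pairs: S48 & S50, S48 & S51, S50 & S51 — 3 in total.

3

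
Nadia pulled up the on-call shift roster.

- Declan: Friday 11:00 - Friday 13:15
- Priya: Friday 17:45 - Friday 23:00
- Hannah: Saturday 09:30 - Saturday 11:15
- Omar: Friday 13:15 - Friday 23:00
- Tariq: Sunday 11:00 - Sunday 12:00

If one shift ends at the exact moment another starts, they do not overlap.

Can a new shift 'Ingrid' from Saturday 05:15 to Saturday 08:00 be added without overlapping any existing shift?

Declan: ends Friday 13:15 at or before Ingrid starts Saturday 05:15 → clear.
Omar: ends Friday 23:00 at or before Ingrid starts Saturday 05:15 → clear.
Priya: ends Friday 23:00 at or before Ingrid starts Saturday 05:15 → clear.
Hannah: starts Saturday 09:30 at or after Ingrid ends Saturday 08:00 → clear.
Tariq: starts Sunday 11:00 at or after Ingrid ends Saturday 08:00 → clear.

Yes — the slot is free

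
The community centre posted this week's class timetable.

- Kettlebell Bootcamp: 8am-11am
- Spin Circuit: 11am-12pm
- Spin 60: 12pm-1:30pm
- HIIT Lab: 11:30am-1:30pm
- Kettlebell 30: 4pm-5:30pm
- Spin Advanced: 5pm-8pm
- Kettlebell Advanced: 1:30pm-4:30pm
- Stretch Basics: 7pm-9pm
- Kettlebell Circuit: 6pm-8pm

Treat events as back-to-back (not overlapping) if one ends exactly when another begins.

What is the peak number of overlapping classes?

3

Sweep the timeline, counting +1 at each start and −1 at each end (ends before starts at a tie):
8am start Kettlebell Bootcamp → 1
11am end Kettlebell Bootcamp → 0
11am start Spin Circuit → 1
11:30am start HIIT Lab → 2
12pm end Spin Circuit → 1
12pm start Spin 60 → 2
1:30pm end HIIT Lab → 1
1:30pm end Spin 60 → 0
1:30pm start Kettlebell Advanced → 1
4pm start Kettlebell 30 → 2
4:30pm end Kettlebell Advanced → 1
5pm start Spin Advanced → 2
5:30pm end Kettlebell 30 → 1
6pm start Kettlebell Circuit → 2
7pm start Stretch Basics → 3
8pm end Kettlebell Circuit → 2
8pm end Spin Advanced → 1
9pm end Stretch Basics → 0
Peak is 3, at 7pm (Kettlebell Circuit, Spin Advanced, Stretch Basics).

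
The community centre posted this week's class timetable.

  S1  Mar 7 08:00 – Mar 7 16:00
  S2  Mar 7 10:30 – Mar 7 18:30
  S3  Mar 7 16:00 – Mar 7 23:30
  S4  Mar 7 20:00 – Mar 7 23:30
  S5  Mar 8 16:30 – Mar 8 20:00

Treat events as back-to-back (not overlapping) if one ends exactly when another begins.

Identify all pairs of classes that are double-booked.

Sorted by start: S1, S2, S3, S4, S5.
S2 starts before S1 ends → S1 and S2 overlap.
S3 starts exactly when S1 ends (back-to-back, no overlap) — done with S1.
S3 starts before S2 ends → S2 and S3 overlap.
S4 starts after S2 ends — done with S2.
S4 starts before S3 ends → S3 and S4 overlap.
S5 starts after S3 ends.
S5 starts after S4 ends.

S1 & S2, S2 & S3, S3 & S4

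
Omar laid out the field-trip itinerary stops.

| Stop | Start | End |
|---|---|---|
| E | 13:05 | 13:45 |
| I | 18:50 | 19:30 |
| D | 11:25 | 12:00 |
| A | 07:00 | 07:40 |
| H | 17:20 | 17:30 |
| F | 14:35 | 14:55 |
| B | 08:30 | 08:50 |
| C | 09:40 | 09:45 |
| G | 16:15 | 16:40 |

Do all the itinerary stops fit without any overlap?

Sorted by start: A, B, C, D, E, F, G, H, I.
B starts after A ends, so A has no further overlaps.
C starts after B ends, so B has no further overlaps.
D starts after C ends, so C has no further overlaps.
E starts after D ends, so D has no further overlaps.
F starts after E ends, so E has no further overlaps.
G starts after F ends, so F has no further overlaps.
H starts after G ends, so G has no further overlaps.
I starts after H ends.
Every pair is clear; the schedule has no overlaps.

Yes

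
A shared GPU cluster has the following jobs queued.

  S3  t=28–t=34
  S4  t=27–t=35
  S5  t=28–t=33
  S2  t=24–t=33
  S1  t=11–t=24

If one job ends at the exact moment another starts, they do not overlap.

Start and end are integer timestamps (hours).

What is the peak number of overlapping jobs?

Sweep the timeline, counting +1 at each start and −1 at each end (ends before starts at a tie):
t=11 start S1 → 1
t=24 end S1 → 0
t=24 start S2 → 1
t=27 start S4 → 2
t=28 start S3 → 3
t=28 start S5 → 4
t=33 end S2 → 3
t=33 end S5 → 2
t=34 end S3 → 1
t=35 end S4 → 0
Peak is 4, at t=28 (S2, S3, S4, S5).

4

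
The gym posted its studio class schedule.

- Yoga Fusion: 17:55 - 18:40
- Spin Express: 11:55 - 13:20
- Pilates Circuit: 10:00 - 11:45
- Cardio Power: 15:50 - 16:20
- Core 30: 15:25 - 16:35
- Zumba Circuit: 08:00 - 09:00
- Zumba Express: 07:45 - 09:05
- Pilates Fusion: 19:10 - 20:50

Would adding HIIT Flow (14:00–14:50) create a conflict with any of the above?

No — it doesn't clash with anything

Zumba Express: ends 09:05 at or before HIIT Flow starts 14:00 → clear.
Zumba Circuit: ends 09:00 at or before HIIT Flow starts 14:00 → clear.
Pilates Circuit: ends 11:45 at or before HIIT Flow starts 14:00 → clear.
Spin Express: ends 13:20 at or before HIIT Flow starts 14:00 → clear.
Core 30: starts 15:25 at or after HIIT Flow ends 14:50 → clear.
Cardio Power: starts 15:50 at or after HIIT Flow ends 14:50 → clear.
Yoga Fusion: starts 17:55 at or after HIIT Flow ends 14:50 → clear.
Pilates Fusion: starts 19:10 at or after HIIT Flow ends 14:50 → clear.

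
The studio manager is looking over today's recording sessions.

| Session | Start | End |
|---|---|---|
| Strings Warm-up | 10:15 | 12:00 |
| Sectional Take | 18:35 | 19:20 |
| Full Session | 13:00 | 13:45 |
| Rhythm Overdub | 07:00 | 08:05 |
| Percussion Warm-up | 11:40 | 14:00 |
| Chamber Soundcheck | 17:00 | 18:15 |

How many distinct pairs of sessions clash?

Check each pair: they overlap iff neither finishes before the other starts.
Sorted by start: Rhythm Overdub, Strings Warm-up, Percussion Warm-up, Full Session, Chamber Soundcheck, Sectional Take.
Strings Warm-up starts after Rhythm Overdub ends, so Rhythm Overdub has no further overlaps.
Percussion Warm-up starts before Strings Warm-up ends → Strings Warm-up and Percussion Warm-up overlap.
Full Session starts after Strings Warm-up ends, so Strings Warm-up has no further overlaps.
Full Session starts before Percussion Warm-up ends → Percussion Warm-up and Full Session overlap.
Chamber Soundcheck starts after Percussion Warm-up ends, so Percussion Warm-up has no further overlaps.
Chamber Soundcheck starts after Full Session ends, so Full Session has no further overlaps.
Sectional Take starts after Chamber Soundcheck ends.
Overlapping pairs: Full Session & Percussion Warm-up, Percussion Warm-up & Strings Warm-up — 2 in total.

2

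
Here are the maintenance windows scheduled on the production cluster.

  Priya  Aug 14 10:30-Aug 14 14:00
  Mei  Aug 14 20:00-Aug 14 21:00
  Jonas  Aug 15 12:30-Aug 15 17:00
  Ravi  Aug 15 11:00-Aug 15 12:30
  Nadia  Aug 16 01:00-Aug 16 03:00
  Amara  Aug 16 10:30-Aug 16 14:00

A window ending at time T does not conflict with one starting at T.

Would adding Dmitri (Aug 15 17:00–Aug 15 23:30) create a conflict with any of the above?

Priya: ends Aug 14 14:00 at or before Dmitri starts Aug 15 17:00 → clear.
Mei: ends Aug 14 21:00 at or before Dmitri starts Aug 15 17:00 → clear.
Ravi: ends Aug 15 12:30 at or before Dmitri starts Aug 15 17:00 → clear.
Jonas: ends Aug 15 17:00 at or before Dmitri starts Aug 15 17:00 → clear.
Nadia: starts Aug 16 01:00 at or after Dmitri ends Aug 15 23:30 → clear.
Amara: starts Aug 16 10:30 at or after Dmitri ends Aug 15 23:30 → clear.

No — it doesn't clash with anything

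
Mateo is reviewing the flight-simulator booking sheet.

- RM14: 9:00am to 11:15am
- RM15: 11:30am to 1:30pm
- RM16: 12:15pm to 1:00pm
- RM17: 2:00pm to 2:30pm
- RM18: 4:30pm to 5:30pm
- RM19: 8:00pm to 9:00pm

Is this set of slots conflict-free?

Sorted by start: RM14, RM15, RM16, RM17, RM18, RM19.
RM15 starts after RM14 ends, so RM14 has no further overlaps.
RM16 starts before RM15 ends → RM15 and RM16 overlap.
That's a conflict, so the schedule is not conflict-free.

No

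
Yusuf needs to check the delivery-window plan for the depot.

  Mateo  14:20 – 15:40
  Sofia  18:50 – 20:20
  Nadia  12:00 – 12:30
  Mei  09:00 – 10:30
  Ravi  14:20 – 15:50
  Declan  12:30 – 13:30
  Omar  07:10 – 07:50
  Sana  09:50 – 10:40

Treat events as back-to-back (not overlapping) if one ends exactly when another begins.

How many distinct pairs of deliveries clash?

Sorted by start: Omar, Mei, Sana, Nadia, Declan, Mateo, Ravi, Sofia.
Mei starts after Omar ends; Omar is clear from here.
Sana starts before Mei ends → Mei and Sana overlap.
Nadia starts after Mei ends; Mei is clear from here.
Nadia starts after Sana ends; Sana is clear from here.
Declan starts exactly when Nadia ends (back-to-back, no overlap); Nadia is clear from here.
Mateo starts after Declan ends; Declan is clear from here.
Ravi starts before Mateo ends → Mateo and Ravi overlap.
Sofia starts after Mateo ends.
Sofia starts after Ravi ends.
Overlapping pairs: Mateo & Ravi, Mei & Sana — 2 in total.

2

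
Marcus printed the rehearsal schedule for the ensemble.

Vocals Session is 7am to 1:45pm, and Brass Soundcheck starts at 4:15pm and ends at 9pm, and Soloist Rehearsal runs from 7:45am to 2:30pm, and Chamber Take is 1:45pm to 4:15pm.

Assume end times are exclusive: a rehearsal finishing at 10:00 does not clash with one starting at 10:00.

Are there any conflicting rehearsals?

Sorted by start: Vocals Session, Soloist Rehearsal, Chamber Take, Brass Soundcheck.
Soloist Rehearsal starts before Vocals Session ends → Vocals Session and Soloist Rehearsal overlap.
That's a conflict, so the schedule is not conflict-free.

Yes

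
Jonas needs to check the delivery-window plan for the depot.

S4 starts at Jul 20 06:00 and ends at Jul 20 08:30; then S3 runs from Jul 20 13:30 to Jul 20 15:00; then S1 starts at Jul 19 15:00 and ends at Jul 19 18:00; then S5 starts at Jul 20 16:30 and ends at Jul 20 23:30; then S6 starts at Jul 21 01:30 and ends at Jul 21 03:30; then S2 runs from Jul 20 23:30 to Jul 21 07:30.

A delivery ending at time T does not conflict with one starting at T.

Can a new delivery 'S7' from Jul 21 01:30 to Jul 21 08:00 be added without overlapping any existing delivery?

No — it overlaps S2, S6

S1: ends Jul 19 18:00 at or before S7 starts Jul 21 01:30 → clear.
S4: ends Jul 20 08:30 at or before S7 starts Jul 21 01:30 → clear.
S3: ends Jul 20 15:00 at or before S7 starts Jul 21 01:30 → clear.
S5: ends Jul 20 23:30 at or before S7 starts Jul 21 01:30 → clear.
S2: starts Jul 20 23:30 before S7 ends Jul 21 08:00, and ends Jul 21 07:30 after S7 starts Jul 21 01:30 → overlap.
S6: starts Jul 21 01:30 before S7 ends Jul 21 08:00, and ends Jul 21 03:30 after S7 starts Jul 21 01:30 → overlap.
S7 overlaps S2, S6.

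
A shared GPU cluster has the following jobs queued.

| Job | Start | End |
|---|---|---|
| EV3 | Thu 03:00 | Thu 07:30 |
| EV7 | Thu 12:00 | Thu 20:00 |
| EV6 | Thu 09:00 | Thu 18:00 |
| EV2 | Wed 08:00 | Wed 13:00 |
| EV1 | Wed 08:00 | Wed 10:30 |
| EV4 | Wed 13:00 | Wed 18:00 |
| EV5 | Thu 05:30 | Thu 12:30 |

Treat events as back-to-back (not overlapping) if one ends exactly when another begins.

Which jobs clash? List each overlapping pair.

EV1 & EV2, EV3 & EV5, EV5 & EV6, EV5 & EV7, EV6 & EV7

Sorted by start: EV1, EV2, EV4, EV3, EV5, EV6, EV7.
EV2 starts before EV1 ends → EV1 and EV2 overlap.
EV4 starts after EV1 ends, so EV1 has no further overlaps.
EV4 starts exactly when EV2 ends (back-to-back, no overlap), so EV2 has no further overlaps.
EV3 starts after EV4 ends, so EV4 has no further overlaps.
EV5 starts before EV3 ends → EV3 and EV5 overlap.
EV6 starts after EV3 ends, so EV3 has no further overlaps.
EV6 starts before EV5 ends → EV5 and EV6 overlap.
EV7 starts before EV5 ends → EV5 and EV7 overlap.
EV7 starts before EV6 ends → EV6 and EV7 overlap.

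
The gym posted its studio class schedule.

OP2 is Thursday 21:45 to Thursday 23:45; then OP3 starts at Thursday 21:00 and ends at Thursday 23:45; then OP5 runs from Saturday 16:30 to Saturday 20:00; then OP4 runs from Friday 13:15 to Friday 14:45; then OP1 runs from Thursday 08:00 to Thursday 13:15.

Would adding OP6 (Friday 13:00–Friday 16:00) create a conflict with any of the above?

Yes — it overlaps OP4

OP1: ends Thursday 13:15 at or before OP6 starts Friday 13:00 → clear.
OP3: ends Thursday 23:45 at or before OP6 starts Friday 13:00 → clear.
OP2: ends Thursday 23:45 at or before OP6 starts Friday 13:00 → clear.
OP4: starts Friday 13:15 before OP6 ends Friday 16:00, and ends Friday 14:45 after OP6 starts Friday 13:00 → overlap.
OP5: starts Saturday 16:30 at or after OP6 ends Friday 16:00 → clear.
OP6 overlaps OP4.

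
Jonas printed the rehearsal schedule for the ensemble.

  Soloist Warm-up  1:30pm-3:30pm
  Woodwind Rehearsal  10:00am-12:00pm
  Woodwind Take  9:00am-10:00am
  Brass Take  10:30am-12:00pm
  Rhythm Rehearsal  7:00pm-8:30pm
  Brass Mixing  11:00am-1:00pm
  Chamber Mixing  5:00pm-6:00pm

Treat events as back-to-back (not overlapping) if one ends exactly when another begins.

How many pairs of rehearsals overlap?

Check each pair: they overlap iff neither finishes before the other starts.
Sorted by start: Woodwind Take, Woodwind Rehearsal, Brass Take, Brass Mixing, Soloist Warm-up, Chamber Mixing, Rhythm Rehearsal.
Woodwind Rehearsal starts exactly when Woodwind Take ends (back-to-back, no overlap); Woodwind Take is clear from here.
Brass Take starts before Woodwind Rehearsal ends → Woodwind Rehearsal and Brass Take overlap.
Brass Mixing starts before Woodwind Rehearsal ends → Woodwind Rehearsal and Brass Mixing overlap.
Soloist Warm-up starts after Woodwind Rehearsal ends; Woodwind Rehearsal is clear from here.
Brass Mixing starts before Brass Take ends → Brass Take and Brass Mixing overlap.
Soloist Warm-up starts after Brass Take ends; Brass Take is clear from here.
Soloist Warm-up starts after Brass Mixing ends; Brass Mixing is clear from here.
Chamber Mixing starts after Soloist Warm-up ends; Soloist Warm-up is clear from here.
Rhythm Rehearsal starts after Chamber Mixing ends.
Overlapping pairs: Brass Mixing & Brass Take, Brass Mixing & Woodwind Rehearsal, Brass Take & Woodwind Rehearsal — 3 in total.

3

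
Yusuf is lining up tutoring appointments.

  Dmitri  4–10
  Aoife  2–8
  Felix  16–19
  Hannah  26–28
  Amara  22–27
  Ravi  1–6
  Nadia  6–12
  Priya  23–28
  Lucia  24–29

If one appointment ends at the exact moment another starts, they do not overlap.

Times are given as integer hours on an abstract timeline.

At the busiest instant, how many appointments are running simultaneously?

Sweep the timeline, counting +1 at each start and −1 at each end (ends before starts at a tie):
1 start Ravi → 1
2 start Aoife → 2
4 start Dmitri → 3
6 end Ravi → 2
6 start Nadia → 3
8 end Aoife → 2
10 end Dmitri → 1
12 end Nadia → 0
16 start Felix → 1
19 end Felix → 0
22 start Amara → 1
23 start Priya → 2
24 start Lucia → 3
26 start Hannah → 4
27 end Amara → 3
28 end Hannah → 2
28 end Priya → 1
29 end Lucia → 0
Peak is 4, at 26 (Amara, Hannah, Lucia, Priya).

4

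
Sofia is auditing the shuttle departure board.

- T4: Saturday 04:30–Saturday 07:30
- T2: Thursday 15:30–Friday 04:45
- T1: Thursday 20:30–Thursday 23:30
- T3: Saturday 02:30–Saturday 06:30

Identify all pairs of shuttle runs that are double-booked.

Sorted by start: T2, T1, T3, T4.
T1 starts before T2 ends → T2 and T1 overlap.
T3 starts after T2 ends, so nothing later overlaps T2 either.
T3 starts after T1 ends, so nothing later overlaps T1 either.
T4 starts before T3 ends → T3 and T4 overlap.

T1 & T2, T3 & T4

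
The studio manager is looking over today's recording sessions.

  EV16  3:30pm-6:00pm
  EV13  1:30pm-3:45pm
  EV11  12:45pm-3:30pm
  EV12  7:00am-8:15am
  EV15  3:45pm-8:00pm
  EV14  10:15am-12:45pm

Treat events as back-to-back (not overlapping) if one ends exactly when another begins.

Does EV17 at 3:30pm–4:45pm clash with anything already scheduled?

Yes — it overlaps EV13, EV15, EV16

EV12: ends 8:15am at or before EV17 starts 3:30pm → clear.
EV14: ends 12:45pm at or before EV17 starts 3:30pm → clear.
EV11: ends 3:30pm at or before EV17 starts 3:30pm → clear.
EV13: starts 1:30pm before EV17 ends 4:45pm, and ends 3:45pm after EV17 starts 3:30pm → overlap.
EV16: starts 3:30pm before EV17 ends 4:45pm, and ends 6:00pm after EV17 starts 3:30pm → overlap.
EV15: starts 3:45pm before EV17 ends 4:45pm, and ends 8:00pm after EV17 starts 3:30pm → overlap.
EV17 overlaps EV13, EV15, EV16.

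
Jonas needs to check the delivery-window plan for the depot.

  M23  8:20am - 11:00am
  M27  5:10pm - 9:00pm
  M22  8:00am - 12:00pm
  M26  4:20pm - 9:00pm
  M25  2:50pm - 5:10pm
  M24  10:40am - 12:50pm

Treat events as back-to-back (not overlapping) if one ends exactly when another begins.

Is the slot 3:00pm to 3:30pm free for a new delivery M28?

M22: ends 12:00pm at or before M28 starts 3:00pm → clear.
M23: ends 11:00am at or before M28 starts 3:00pm → clear.
M24: ends 12:50pm at or before M28 starts 3:00pm → clear.
M25: starts 2:50pm before M28 ends 3:30pm, and ends 5:10pm after M28 starts 3:00pm → overlap.
M26: starts 4:20pm at or after M28 ends 3:30pm → clear.
M27: starts 5:10pm at or after M28 ends 3:30pm → clear.
M28 overlaps M25.

No — it overlaps M25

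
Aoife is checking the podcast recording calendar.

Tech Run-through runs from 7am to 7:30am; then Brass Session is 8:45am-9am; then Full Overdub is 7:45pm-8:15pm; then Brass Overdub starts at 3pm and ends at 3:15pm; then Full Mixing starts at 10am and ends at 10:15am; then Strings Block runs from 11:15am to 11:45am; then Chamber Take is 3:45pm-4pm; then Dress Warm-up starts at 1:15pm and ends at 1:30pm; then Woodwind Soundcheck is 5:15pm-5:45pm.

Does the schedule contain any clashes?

Sorted by start: Tech Run-through, Brass Session, Full Mixing, Strings Block, Dress Warm-up, Brass Overdub, Chamber Take, Woodwind Soundcheck, Full Overdub.
Brass Session starts after Tech Run-through ends; Tech Run-through is clear from here.
Full Mixing starts after Brass Session ends; Brass Session is clear from here.
Strings Block starts after Full Mixing ends; Full Mixing is clear from here.
Dress Warm-up starts after Strings Block ends; Strings Block is clear from here.
Brass Overdub starts after Dress Warm-up ends; Dress Warm-up is clear from here.
Chamber Take starts after Brass Overdub ends; Brass Overdub is clear from here.
Woodwind Soundcheck starts after Chamber Take ends; Chamber Take is clear from here.
Full Overdub starts after Woodwind Soundcheck ends.
Every pair is clear; the schedule has no overlaps.

No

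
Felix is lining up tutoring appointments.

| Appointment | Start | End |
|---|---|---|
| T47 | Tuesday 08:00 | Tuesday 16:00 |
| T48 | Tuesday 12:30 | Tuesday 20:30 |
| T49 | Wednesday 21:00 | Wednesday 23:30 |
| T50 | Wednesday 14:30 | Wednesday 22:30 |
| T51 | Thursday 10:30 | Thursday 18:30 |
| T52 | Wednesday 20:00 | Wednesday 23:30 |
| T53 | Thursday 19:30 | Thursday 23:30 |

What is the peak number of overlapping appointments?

3

Sort all start/end points and keep a running count:
Tuesday 08:00 start T47 → 1
Tuesday 12:30 start T48 → 2
Tuesday 16:00 end T47 → 1
Tuesday 20:30 end T48 → 0
Wednesday 14:30 start T50 → 1
Wednesday 20:00 start T52 → 2
Wednesday 21:00 start T49 → 3
Wednesday 22:30 end T50 → 2
Wednesday 23:30 end T49 → 1
Wednesday 23:30 end T52 → 0
Thursday 10:30 start T51 → 1
Thursday 18:30 end T51 → 0
Thursday 19:30 start T53 → 1
Thursday 23:30 end T53 → 0
Peak is 3, at Wednesday 21:00 (T49, T50, T52).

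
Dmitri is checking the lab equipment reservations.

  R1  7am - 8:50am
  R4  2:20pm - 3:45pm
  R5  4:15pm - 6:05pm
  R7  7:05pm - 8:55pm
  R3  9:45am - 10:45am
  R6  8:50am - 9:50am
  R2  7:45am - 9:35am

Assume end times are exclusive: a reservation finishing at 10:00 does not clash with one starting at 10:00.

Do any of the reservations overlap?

Two intervals overlap when each starts before the other ends.
Sorted by start: R1, R2, R6, R3, R4, R5, R7.
R2 starts before R1 ends → R1 and R2 overlap.
That's a conflict, so the schedule is not conflict-free.

Yes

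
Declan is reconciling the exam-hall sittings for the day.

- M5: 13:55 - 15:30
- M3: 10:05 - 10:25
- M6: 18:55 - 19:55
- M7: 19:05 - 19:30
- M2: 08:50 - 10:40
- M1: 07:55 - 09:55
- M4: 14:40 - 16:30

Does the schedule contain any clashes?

Sorted by start: M1, M2, M3, M5, M4, M6, M7.
M2 starts before M1 ends → M1 and M2 overlap.
That's a conflict, so the schedule is not conflict-free.

Yes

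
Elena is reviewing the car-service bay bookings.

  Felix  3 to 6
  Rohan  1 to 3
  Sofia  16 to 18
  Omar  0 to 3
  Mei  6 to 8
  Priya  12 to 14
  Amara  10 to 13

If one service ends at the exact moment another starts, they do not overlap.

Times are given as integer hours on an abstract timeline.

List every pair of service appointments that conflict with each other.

Sorted by start: Omar, Rohan, Felix, Mei, Amara, Priya, Sofia.
Rohan starts before Omar ends → Omar and Rohan overlap.
Felix starts exactly when Omar ends (back-to-back, no overlap), so nothing later overlaps Omar either.
Felix starts exactly when Rohan ends (back-to-back, no overlap), so nothing later overlaps Rohan either.
Mei starts exactly when Felix ends (back-to-back, no overlap), so nothing later overlaps Felix either.
Amara starts after Mei ends, so nothing later overlaps Mei either.
Priya starts before Amara ends → Amara and Priya overlap.
Sofia starts after Amara ends.
Sofia starts after Priya ends.

Amara & Priya, Omar & Rohan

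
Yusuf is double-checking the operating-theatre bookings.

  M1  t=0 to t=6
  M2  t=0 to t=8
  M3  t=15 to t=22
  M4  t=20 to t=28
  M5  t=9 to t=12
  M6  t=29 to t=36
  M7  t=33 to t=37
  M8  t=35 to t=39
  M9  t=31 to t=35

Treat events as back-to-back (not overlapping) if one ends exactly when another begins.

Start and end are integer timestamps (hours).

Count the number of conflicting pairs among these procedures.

Sorted by start: M1, M2, M5, M3, M4, M6, M9, M7, M8.
M2 starts before M1 ends → M1 and M2 overlap.
M5 starts after M1 ends; M1 is clear from here.
M5 starts after M2 ends; M2 is clear from here.
M3 starts after M5 ends; M5 is clear from here.
M4 starts before M3 ends → M3 and M4 overlap.
M6 starts after M3 ends; M3 is clear from here.
M6 starts after M4 ends; M4 is clear from here.
M9 starts before M6 ends → M6 and M9 overlap.
M7 starts before M6 ends → M6 and M7 overlap.
M8 starts before M6 ends → M6 and M8 overlap.
M7 starts before M9 ends → M9 and M7 overlap.
M8 starts exactly when M9 ends (back-to-back, no overlap).
M8 starts before M7 ends → M7 and M8 overlap.
Overlapping pairs: M1 & M2, M3 & M4, M6 & M7, M6 & M8, M6 & M9, M7 & M8, M7 & M9 — 7 in total.

7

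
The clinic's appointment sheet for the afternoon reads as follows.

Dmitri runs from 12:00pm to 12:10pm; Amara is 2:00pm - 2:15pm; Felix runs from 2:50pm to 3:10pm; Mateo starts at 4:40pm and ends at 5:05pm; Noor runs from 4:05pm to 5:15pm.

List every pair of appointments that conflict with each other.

Mateo & Noor

Sorted by start: Dmitri, Amara, Felix, Noor, Mateo.
Amara starts after Dmitri ends; Dmitri is clear from here.
Felix starts after Amara ends; Amara is clear from here.
Noor starts after Felix ends; Felix is clear from here.
Mateo starts before Noor ends → Noor and Mateo overlap.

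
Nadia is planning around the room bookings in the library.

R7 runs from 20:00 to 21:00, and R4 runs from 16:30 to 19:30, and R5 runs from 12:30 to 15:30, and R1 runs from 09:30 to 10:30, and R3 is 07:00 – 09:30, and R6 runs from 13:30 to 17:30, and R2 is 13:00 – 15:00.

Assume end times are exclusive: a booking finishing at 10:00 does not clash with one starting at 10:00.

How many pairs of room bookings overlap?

4

Sorted by start: R3, R1, R5, R2, R6, R4, R7.
R1 starts exactly when R3 ends (back-to-back, no overlap), so nothing later overlaps R3 either.
R5 starts after R1 ends, so nothing later overlaps R1 either.
R2 starts before R5 ends → R5 and R2 overlap.
R6 starts before R5 ends → R5 and R6 overlap.
R4 starts after R5 ends, so nothing later overlaps R5 either.
R6 starts before R2 ends → R2 and R6 overlap.
R4 starts after R2 ends, so nothing later overlaps R2 either.
R4 starts before R6 ends → R6 and R4 overlap.
R7 starts after R6 ends.
R7 starts after R4 ends.
Overlapping pairs: R2 & R5, R2 & R6, R4 & R6, R5 & R6 — 4 in total.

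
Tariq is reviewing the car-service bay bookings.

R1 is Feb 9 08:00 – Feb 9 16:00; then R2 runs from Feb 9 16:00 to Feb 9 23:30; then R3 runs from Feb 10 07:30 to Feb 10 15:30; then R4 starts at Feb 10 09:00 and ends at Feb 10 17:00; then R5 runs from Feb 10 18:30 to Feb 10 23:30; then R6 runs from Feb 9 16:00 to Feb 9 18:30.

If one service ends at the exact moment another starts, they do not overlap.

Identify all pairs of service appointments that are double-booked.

Sorted by start: R1, R2, R6, R3, R4, R5.
R2 starts exactly when R1 ends (back-to-back, no overlap), so nothing later overlaps R1 either.
R6 starts before R2 ends → R2 and R6 overlap.
R3 starts after R2 ends, so nothing later overlaps R2 either.
R3 starts after R6 ends, so nothing later overlaps R6 either.
R4 starts before R3 ends → R3 and R4 overlap.
R5 starts after R3 ends.
R5 starts after R4 ends.

R2 & R6, R3 & R4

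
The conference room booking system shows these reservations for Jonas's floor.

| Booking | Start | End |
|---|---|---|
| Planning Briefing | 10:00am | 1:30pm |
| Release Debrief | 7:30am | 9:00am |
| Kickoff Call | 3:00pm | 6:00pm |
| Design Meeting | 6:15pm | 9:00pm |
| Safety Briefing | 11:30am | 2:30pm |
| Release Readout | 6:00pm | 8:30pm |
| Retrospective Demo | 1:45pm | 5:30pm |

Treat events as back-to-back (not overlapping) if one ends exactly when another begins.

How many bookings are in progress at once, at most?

2

Sort all start/end points and keep a running count:
7:30am start Release Debrief → 1
9:00am end Release Debrief → 0
10:00am start Planning Briefing → 1
11:30am start Safety Briefing → 2
1:30pm end Planning Briefing → 1
1:45pm start Retrospective Demo → 2
2:30pm end Safety Briefing → 1
3:00pm start Kickoff Call → 2
5:30pm end Retrospective Demo → 1
6:00pm end Kickoff Call → 0
6:00pm start Release Readout → 1
6:15pm start Design Meeting → 2
8:30pm end Release Readout → 1
9:00pm end Design Meeting → 0
Peak is 2, at 11:30am (Planning Briefing, Safety Briefing).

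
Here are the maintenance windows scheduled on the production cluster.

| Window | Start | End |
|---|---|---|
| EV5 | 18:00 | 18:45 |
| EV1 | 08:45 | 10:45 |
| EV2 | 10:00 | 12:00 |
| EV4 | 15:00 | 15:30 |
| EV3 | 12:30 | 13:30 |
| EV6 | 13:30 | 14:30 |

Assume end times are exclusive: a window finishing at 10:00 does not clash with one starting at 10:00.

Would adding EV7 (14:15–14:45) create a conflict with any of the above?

EV1: ends 10:45 at or before EV7 starts 14:15 → clear.
EV2: ends 12:00 at or before EV7 starts 14:15 → clear.
EV3: ends 13:30 at or before EV7 starts 14:15 → clear.
EV6: starts 13:30 before EV7 ends 14:45, and ends 14:30 after EV7 starts 14:15 → overlap.
EV4: starts 15:00 at or after EV7 ends 14:45 → clear.
EV5: starts 18:00 at or after EV7 ends 14:45 → clear.
EV7 overlaps EV6.

Yes — it overlaps EV6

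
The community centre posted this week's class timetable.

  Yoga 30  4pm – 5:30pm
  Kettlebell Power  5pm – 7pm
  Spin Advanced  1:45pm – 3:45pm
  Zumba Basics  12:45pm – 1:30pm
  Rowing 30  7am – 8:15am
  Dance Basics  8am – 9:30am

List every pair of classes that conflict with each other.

Sorted by start: Rowing 30, Dance Basics, Zumba Basics, Spin Advanced, Yoga 30, Kettlebell Power.
Dance Basics starts before Rowing 30 ends → Rowing 30 and Dance Basics overlap.
Zumba Basics starts after Rowing 30 ends; Rowing 30 is clear from here.
Zumba Basics starts after Dance Basics ends; Dance Basics is clear from here.
Spin Advanced starts after Zumba Basics ends; Zumba Basics is clear from here.
Yoga 30 starts after Spin Advanced ends; Spin Advanced is clear from here.
Kettlebell Power starts before Yoga 30 ends → Yoga 30 and Kettlebell Power overlap.

Dance Basics & Rowing 30, Kettlebell Power & Yoga 30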